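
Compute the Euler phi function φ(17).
16

17 = 17
φ(n) = n × ∏(1 - 1/p) for each prime p dividing n
φ(17) = 17 × (1 - 1/17) = 16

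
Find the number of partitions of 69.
3554345

p(n) counts ways to write n as a sum of positive integers (order ignored).
Euler's pentagonal recurrence: p(k) = p(k-1) + p(k-2) - p(k-5) - p(k-7) + p(k-12) + p(k-15) - ... (offsets j(3j∓1)/2, signs ++--, p(0)=1, p(<0)=0).
DP table for k = 0..68: p(0)=1, p(1)=1, p(2)=2, p(3)=3, p(4)=5, p(5)=7, p(6)=11, p(7)=15, p(8)=22, p(9)=30, p(10)=42, p(11)=56, p(12)=77, p(13)=101, p(14)=135, p(15)=176, p(16)=231, p(17)=297, p(18)=385, p(19)=490, p(20)=627, p(21)=792, p(22)=1002, p(23)=1255, p(24)=1575, p(25)=1958, p(26)=2436, p(27)=3010, p(28)=3718, p(29)=4565, p(30)=5604, p(31)=6842, p(32)=8349, p(33)=10143, p(34)=12310, p(35)=14883, p(36)=17977, p(37)=21637, p(38)=26015, p(39)=31185, p(40)=37338, p(41)=44583, p(42)=53174, p(43)=63261, p(44)=75175, p(45)=89134, p(46)=105558, p(47)=124754, p(48)=147273, p(49)=173525, p(50)=204226, p(51)=239943, p(52)=281589, p(53)=329931, p(54)=386155, p(55)=451276, p(56)=526823, p(57)=614154, p(58)=715220, p(59)=831820, p(60)=966467, p(61)=1121505, p(62)=1300156, p(63)=1505499, p(64)=1741630, p(65)=2012558, p(66)=2323520, p(67)=2679689, p(68)=3087735.
Final step: p(69) = p(68) + p(67) - p(64) - p(62) + p(57) + p(54) - p(47) - p(43) + p(34) + p(29) - p(18) - p(12)
= 3087735 + 2679689 - 1741630 - 1300156 + 614154 + 386155 - 124754 - 63261 + 12310 + 4565 - 385 - 77
= 3554345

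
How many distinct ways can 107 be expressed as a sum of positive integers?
431149389

p(n) counts ways to write n as a sum of positive integers (order ignored).
Euler's pentagonal recurrence: p(k) = p(k-1) + p(k-2) - p(k-5) - p(k-7) + p(k-12) + p(k-15) - ... (offsets j(3j∓1)/2, signs ++--, p(0)=1, p(<0)=0).
DP table for k = 0..106: p(0)=1, p(1)=1, p(2)=2, p(3)=3, p(4)=5, p(5)=7, p(6)=11, p(7)=15, p(8)=22, p(9)=30, p(10)=42, p(11)=56, p(12)=77, p(13)=101, p(14)=135, p(15)=176, p(16)=231, p(17)=297, p(18)=385, p(19)=490, p(20)=627, p(21)=792, p(22)=1002, p(23)=1255, p(24)=1575, p(25)=1958, p(26)=2436, p(27)=3010, p(28)=3718, p(29)=4565, p(30)=5604, p(31)=6842, p(32)=8349, p(33)=10143, p(34)=12310, p(35)=14883, p(36)=17977, p(37)=21637, p(38)=26015, p(39)=31185, p(40)=37338, p(41)=44583, p(42)=53174, p(43)=63261, p(44)=75175, p(45)=89134, p(46)=105558, p(47)=124754, p(48)=147273, p(49)=173525, p(50)=204226, p(51)=239943, p(52)=281589, p(53)=329931, p(54)=386155, p(55)=451276, p(56)=526823, p(57)=614154, p(58)=715220, p(59)=831820, p(60)=966467, p(61)=1121505, p(62)=1300156, p(63)=1505499, p(64)=1741630, p(65)=2012558, p(66)=2323520, p(67)=2679689, p(68)=3087735, p(69)=3554345, p(70)=4087968, p(71)=4697205, p(72)=5392783, p(73)=6185689, p(74)=7089500, p(75)=8118264, p(76)=9289091, p(77)=10619863, p(78)=12132164, p(79)=13848650, p(80)=15796476, p(81)=18004327, p(82)=20506255, p(83)=23338469, p(84)=26543660, p(85)=30167357, p(86)=34262962, p(87)=38887673, p(88)=44108109, p(89)=49995925, p(90)=56634173, p(91)=64112359, p(92)=72533807, p(93)=82010177, p(94)=92669720, p(95)=104651419, p(96)=118114304, p(97)=133230930, p(98)=150198136, p(99)=169229875, p(100)=190569292, p(101)=214481126, p(102)=241265379, p(103)=271248950, p(104)=304801365, p(105)=342325709, p(106)=384276336.
Final step: p(107) = p(106) + p(105) - p(102) - p(100) + p(95) + p(92) - p(85) - p(81) + p(72) + p(67) - p(56) - p(50) + p(37) + p(30) - p(15) - p(7)
= 384276336 + 342325709 - 241265379 - 190569292 + 104651419 + 72533807 - 30167357 - 18004327 + 5392783 + 2679689 - 526823 - 204226 + 21637 + 5604 - 176 - 15
= 431149389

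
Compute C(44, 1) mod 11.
0

Using Lucas' theorem:
Write n=44 and k=1 in base 11:
n in base 11: [4, 0]
k in base 11: [0, 1]
C(44,1) mod 11 = ∏ C(n_i, k_i) mod 11
Digit binomials (mod 11): C(4,0) = 1; C(0,1) = 0 (k_i > n_i)
Product: 1 × 0 = 0 ≡ 0 (mod 11)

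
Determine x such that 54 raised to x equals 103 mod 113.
25

Baby-step giant-step with step n = ⌈√113⌉ = 11.
Baby steps 54^j mod 113 (j:value) for j=0..10: 0:1, 1:54, 2:91, 3:55, 4:32, 5:33, 6:87, 7:65, 8:7, 9:39, 10:72.
Giant-step multiplier: 54^(-11) ≡ 54^(112-11) = 54^101 ≡ 86 (mod 113).
Giant steps γ_i = 103·86^i mod 113: γ_0=103, γ_1=44, γ_2=55 (in table at j=3).
x = i·n + j = 2·11 + 3 = 25.
Check: 54^25 ≡ 103 (mod 113).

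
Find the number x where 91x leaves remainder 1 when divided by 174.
109

gcd(91, 174) = 1, so the inverse exists.
Extended Euclidean algorithm on (174, 91):
174 = 1 × 91 + 83  ⟹  83 = (1)·174 + (-1)·91
91 = 1 × 83 + 8  ⟹  8 = (-1)·174 + (2)·91
83 = 10 × 8 + 3  ⟹  3 = (11)·174 + (-21)·91
8 = 2 × 3 + 2  ⟹  2 = (-23)·174 + (44)·91
3 = 1 × 2 + 1  ⟹  1 = (34)·174 + (-65)·91
So (-65)·91 ≡ 1 (mod 174), i.e. 91^(-1) ≡ -65 ≡ 109 (mod 174).
Check: 91 × 109 = 9919 ≡ 1 (mod 174)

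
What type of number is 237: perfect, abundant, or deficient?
deficient

Proper divisors of 237: sum = 1 + 3 + 79 = 83
Since 83 < 237, 237 is deficient.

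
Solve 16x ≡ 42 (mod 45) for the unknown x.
x ≡ 42 (mod 45)

gcd(16, 45) = 1, which divides 42, so solutions exist.
Find 16^(-1) mod 45 by the extended Euclidean algorithm:
45 = 2 × 16 + 13  ⟹  13 = (1)·45 + (-2)·16
16 = 1 × 13 + 3  ⟹  3 = (-1)·45 + (3)·16
13 = 4 × 3 + 1  ⟹  1 = (5)·45 + (-14)·16
So (-14)·16 ≡ 1 (mod 45), i.e. 16^(-1) ≡ -14 ≡ 31 (mod 45).
x ≡ 31 × 42 = 1302 ≡ 42 (mod 45).
Check: 16 × 42 = 672 ≡ 42 (mod 45).
Unique solution: x ≡ 42 (mod 45)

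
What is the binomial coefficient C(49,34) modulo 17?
1

Using Lucas' theorem:
Write n=49 and k=34 in base 17:
n in base 17: [2, 15]
k in base 17: [2, 0]
C(49,34) mod 17 = ∏ C(n_i, k_i) mod 17
Digit binomials (mod 17): C(2,2) = 1; C(15,0) = 1
Product: 1 × 1 = 1 ≡ 1 (mod 17)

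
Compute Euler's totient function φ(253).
220

253 = 11 × 23
φ(n) = n × ∏(1 - 1/p) for each prime p dividing n
φ(253) = 253 × (1 - 1/11) × (1 - 1/23) = 220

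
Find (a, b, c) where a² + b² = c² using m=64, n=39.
(2575, 4992, 5617)

Euclid's formula: a = m² - n², b = 2mn, c = m² + n²
m = 64, n = 39
a = 64² - 39² = 4096 - 1521 = 2575
b = 2 × 64 × 39 = 4992
c = 64² + 39² = 4096 + 1521 = 5617
Verification: 2575² + 4992² = 6630625 + 24920064 = 31550689 = 5617² ✓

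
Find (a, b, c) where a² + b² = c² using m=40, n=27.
(871, 2160, 2329)

Euclid's formula: a = m² - n², b = 2mn, c = m² + n²
m = 40, n = 27
a = 40² - 27² = 1600 - 729 = 871
b = 2 × 40 × 27 = 2160
c = 40² + 27² = 1600 + 729 = 2329
Verification: 871² + 2160² = 758641 + 4665600 = 5424241 = 2329² ✓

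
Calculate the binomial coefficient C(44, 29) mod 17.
0

Using Lucas' theorem:
Write n=44 and k=29 in base 17:
n in base 17: [2, 10]
k in base 17: [1, 12]
C(44,29) mod 17 = ∏ C(n_i, k_i) mod 17
Digit binomials (mod 17): C(2,1) = 2; C(10,12) = 0 (k_i > n_i)
Product: 2 × 0 = 0 ≡ 0 (mod 17)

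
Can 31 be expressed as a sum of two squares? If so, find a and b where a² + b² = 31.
Not possible

Factorization: 31 = 31
By Fermat: n is sum of two squares iff every prime p ≡ 3 (mod 4) appears to even power.
Prime(s) ≡ 3 (mod 4) with odd exponent: [(31, 1)]
Therefore 31 cannot be expressed as a² + b².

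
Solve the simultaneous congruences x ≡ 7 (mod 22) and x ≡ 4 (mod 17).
293

Using Chinese Remainder Theorem:
M = 22 × 17 = 374
M1 = 17, M2 = 22
y1 = 17^(-1) mod 22 = 13
y2 = 22^(-1) mod 17 = 7
x = (7×17×13 + 4×22×7) mod 374 = 293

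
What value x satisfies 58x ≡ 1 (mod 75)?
22

gcd(58, 75) = 1, so the inverse exists.
Extended Euclidean algorithm on (75, 58):
75 = 1 × 58 + 17  ⟹  17 = (1)·75 + (-1)·58
58 = 3 × 17 + 7  ⟹  7 = (-3)·75 + (4)·58
17 = 2 × 7 + 3  ⟹  3 = (7)·75 + (-9)·58
7 = 2 × 3 + 1  ⟹  1 = (-17)·75 + (22)·58
So (22)·58 ≡ 1 (mod 75), i.e. 58^(-1) ≡ 22 (mod 75).
Check: 58 × 22 = 1276 ≡ 1 (mod 75)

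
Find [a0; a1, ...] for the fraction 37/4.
[9; 4]

Euclidean algorithm steps:
37 = 9 × 4 + 1
4 = 4 × 1 + 0
Continued fraction: [9; 4]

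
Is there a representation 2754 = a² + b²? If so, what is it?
27² + 45² (a=27, b=45)

Factorization: 2754 = 2 × 3^4 × 17
By Fermat: n is sum of two squares iff every prime p ≡ 3 (mod 4) appears to even power.
All primes ≡ 3 (mod 4) appear to even power.
Search a = 0, 1, 2, … for 2754 - a² a perfect square: first hit at a = 27: 2754 - 729 = 2025 = 45².
2754 = 27² + 45² = 729 + 2025 ✓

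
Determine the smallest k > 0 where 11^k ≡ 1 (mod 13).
12

13 is prime, so ord(11) divides φ(13) = 12.
Divisors of 12: 1, 2, 3, 4, 6, 12.
Repeated squaring: 11^1 ≡ 11, 11^2 ≡ 4, 11^4 ≡ 3, 11^8 ≡ 9 (mod 13).
Test 11^d mod 13 for each divisor d in increasing order:
11^1 ≡ 11
11^2 ≡ 4
11^3 = 11^2·11^1 ≡ 5
11^4 ≡ 3
11^6 = 11^4·11^2 ≡ 12
11^12 = 11^8·11^4 ≡ 1  ← first divisor giving 1
The order is 12.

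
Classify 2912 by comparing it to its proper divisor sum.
abundant

Proper divisors of 2912: sum = 1 + 2 + 4 + 7 + 8 + 13 + 14 + 16 + ... + 364 + 416 + 728 + 1456 (23 divisors) = 4144
Since 4144 > 2912, 2912 is abundant.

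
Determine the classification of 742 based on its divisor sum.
deficient

Proper divisors of 742: sum = 1 + 2 + 7 + 14 + 53 + 106 + 371 = 554
Since 554 < 742, 742 is deficient.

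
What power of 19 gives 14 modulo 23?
19

Baby-step giant-step with step n = ⌈√23⌉ = 5.
Baby steps 19^j mod 23 (j:value) for j=0..4: 0:1, 1:19, 2:16, 3:5, 4:3.
Giant-step multiplier: 19^(-5) ≡ 19^(22-5) = 19^17 ≡ 21 (mod 23).
Giant steps γ_i = 14·21^i mod 23: γ_0=14, γ_1=18, γ_2=10, γ_3=3 (in table at j=4).
x = i·n + j = 3·5 + 4 = 19.
Check: 19^19 ≡ 14 (mod 23).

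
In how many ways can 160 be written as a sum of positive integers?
107438159466

p(n) counts ways to write n as a sum of positive integers (order ignored).
Euler's pentagonal recurrence: p(k) = p(k-1) + p(k-2) - p(k-5) - p(k-7) + p(k-12) + p(k-15) - ... (offsets j(3j∓1)/2, signs ++--, p(0)=1, p(<0)=0).
DP table for k = 0..159: p(0)=1, p(1)=1, p(2)=2, p(3)=3, p(4)=5, p(5)=7, p(6)=11, p(7)=15, p(8)=22, p(9)=30, p(10)=42, p(11)=56, p(12)=77, p(13)=101, p(14)=135, p(15)=176, p(16)=231, p(17)=297, p(18)=385, p(19)=490, p(20)=627, p(21)=792, p(22)=1002, p(23)=1255, p(24)=1575, p(25)=1958, p(26)=2436, p(27)=3010, p(28)=3718, p(29)=4565, p(30)=5604, p(31)=6842, p(32)=8349, p(33)=10143, p(34)=12310, p(35)=14883, p(36)=17977, p(37)=21637, p(38)=26015, p(39)=31185, p(40)=37338, p(41)=44583, p(42)=53174, p(43)=63261, p(44)=75175, p(45)=89134, p(46)=105558, p(47)=124754, p(48)=147273, p(49)=173525, p(50)=204226, p(51)=239943, p(52)=281589, p(53)=329931, p(54)=386155, p(55)=451276, p(56)=526823, p(57)=614154, p(58)=715220, p(59)=831820, p(60)=966467, p(61)=1121505, p(62)=1300156, p(63)=1505499, p(64)=1741630, p(65)=2012558, p(66)=2323520, p(67)=2679689, p(68)=3087735, p(69)=3554345, p(70)=4087968, p(71)=4697205, p(72)=5392783, p(73)=6185689, p(74)=7089500, p(75)=8118264, p(76)=9289091, p(77)=10619863, p(78)=12132164, p(79)=13848650, p(80)=15796476, p(81)=18004327, p(82)=20506255, p(83)=23338469, p(84)=26543660, p(85)=30167357, p(86)=34262962, p(87)=38887673, p(88)=44108109, p(89)=49995925, p(90)=56634173, p(91)=64112359, p(92)=72533807, p(93)=82010177, p(94)=92669720, p(95)=104651419, p(96)=118114304, p(97)=133230930, p(98)=150198136, p(99)=169229875, p(100)=190569292, p(101)=214481126, p(102)=241265379, p(103)=271248950, p(104)=304801365, p(105)=342325709, p(106)=384276336, p(107)=431149389, p(108)=483502844, p(109)=541946240, p(110)=607163746, p(111)=679903203, p(112)=761002156, p(113)=851376628, p(114)=952050665, p(115)=1064144451, p(116)=1188908248, p(117)=1327710076, p(118)=1482074143, p(119)=1653668665, p(120)=1844349560, p(121)=2056148051, p(122)=2291320912, p(123)=2552338241, p(124)=2841940500, p(125)=3163127352, p(126)=3519222692, p(127)=3913864295, p(128)=4351078600, p(129)=4835271870, p(130)=5371315400, p(131)=5964539504, p(132)=6620830889, p(133)=7346629512, p(134)=8149040695, p(135)=9035836076, p(136)=10015581680, p(137)=11097645016, p(138)=12292341831, p(139)=13610949895, p(140)=15065878135, p(141)=16670689208, p(142)=18440293320, p(143)=20390982757, p(144)=22540654445, p(145)=24908858009, p(146)=27517052599, p(147)=30388671978, p(148)=33549419497, p(149)=37027355200, p(150)=40853235313, p(151)=45060624582, p(152)=49686288421, p(153)=54770336324, p(154)=60356673280, p(155)=66493182097, p(156)=73232243759, p(157)=80630964769, p(158)=88751778802, p(159)=97662728555.
Final step: p(160) = p(159) + p(158) - p(155) - p(153) + p(148) + p(145) - p(138) - p(134) + p(125) + p(120) - p(109) - p(103) + p(90) + p(83) - p(68) - p(60) + p(43) + p(34) - p(15) - p(5)
= 97662728555 + 88751778802 - 66493182097 - 54770336324 + 33549419497 + 24908858009 - 12292341831 - 8149040695 + 3163127352 + 1844349560 - 541946240 - 271248950 + 56634173 + 23338469 - 3087735 - 966467 + 63261 + 12310 - 176 - 7
= 107438159466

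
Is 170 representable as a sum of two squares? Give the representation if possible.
1² + 13² (a=1, b=13)

Factorization: 170 = 2 × 5 × 17
By Fermat: n is sum of two squares iff every prime p ≡ 3 (mod 4) appears to even power.
All primes ≡ 3 (mod 4) appear to even power.
Search a = 0, 1, 2, … for 170 - a² a perfect square: first hit at a = 1: 170 - 1 = 169 = 13².
170 = 1² + 13² = 1 + 169 ✓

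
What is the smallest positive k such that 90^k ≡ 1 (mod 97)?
96

97 is prime, so ord(90) divides φ(97) = 96.
Divisors of 96: 1, 2, 3, 4, 6, 8, 12, 16, 24, 32, 48, 96.
Repeated squaring: 90^1 ≡ 90, 90^2 ≡ 49, 90^4 ≡ 73, 90^8 ≡ 91, 90^16 ≡ 36, 90^32 ≡ 35, 90^64 ≡ 61 (mod 97).
Test 90^d mod 97 for each divisor d in increasing order:
90^1 ≡ 90
90^2 ≡ 49
90^3 = 90^2·90^1 ≡ 45
90^4 ≡ 73
90^6 = 90^4·90^2 ≡ 85
90^8 ≡ 91
90^12 = 90^8·90^4 ≡ 47
90^16 ≡ 36
90^24 = 90^16·90^8 ≡ 75
90^32 ≡ 35
90^48 = 90^32·90^16 ≡ 96
90^96 = 90^64·90^32 ≡ 1  ← first divisor giving 1
The order is 96.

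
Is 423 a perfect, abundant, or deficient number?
deficient

Proper divisors of 423: sum = 1 + 3 + 9 + 47 + 141 = 201
Since 201 < 423, 423 is deficient.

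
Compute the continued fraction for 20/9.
[2; 4, 2]

Euclidean algorithm steps:
20 = 2 × 9 + 2
9 = 4 × 2 + 1
2 = 2 × 1 + 0
Continued fraction: [2; 4, 2]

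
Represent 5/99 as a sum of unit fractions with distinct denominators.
1/20 + 1/1980

Greedy algorithm:
5/99: ceiling(99/5) = 20, use 1/20
1/1980: ceiling(1980/1) = 1980, use 1/1980
Result: 5/99 = 1/20 + 1/1980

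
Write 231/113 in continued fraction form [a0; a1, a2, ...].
[2; 22, 1, 1, 2]

Euclidean algorithm steps:
231 = 2 × 113 + 5
113 = 22 × 5 + 3
5 = 1 × 3 + 2
3 = 1 × 2 + 1
2 = 2 × 1 + 0
Continued fraction: [2; 22, 1, 1, 2]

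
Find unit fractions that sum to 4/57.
1/15 + 1/285

Greedy algorithm:
4/57: ceiling(57/4) = 15, use 1/15
1/285: ceiling(285/1) = 285, use 1/285
Result: 4/57 = 1/15 + 1/285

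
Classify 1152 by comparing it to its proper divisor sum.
abundant

Proper divisors of 1152: sum = 1 + 2 + 3 + 4 + 6 + 8 + 9 + 12 + ... + 192 + 288 + 384 + 576 (23 divisors) = 2163
Since 2163 > 1152, 1152 is abundant.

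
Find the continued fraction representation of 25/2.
[12; 2]

Euclidean algorithm steps:
25 = 12 × 2 + 1
2 = 2 × 1 + 0
Continued fraction: [12; 2]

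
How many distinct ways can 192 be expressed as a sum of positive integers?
1987276856363

p(n) counts ways to write n as a sum of positive integers (order ignored).
Euler's pentagonal recurrence: p(k) = p(k-1) + p(k-2) - p(k-5) - p(k-7) + p(k-12) + p(k-15) - ... (offsets j(3j∓1)/2, signs ++--, p(0)=1, p(<0)=0).
DP table for k = 0..191: p(0)=1, p(1)=1, p(2)=2, p(3)=3, p(4)=5, p(5)=7, p(6)=11, p(7)=15, p(8)=22, p(9)=30, p(10)=42, p(11)=56, p(12)=77, p(13)=101, p(14)=135, p(15)=176, p(16)=231, p(17)=297, p(18)=385, p(19)=490, p(20)=627, p(21)=792, p(22)=1002, p(23)=1255, p(24)=1575, p(25)=1958, p(26)=2436, p(27)=3010, p(28)=3718, p(29)=4565, p(30)=5604, p(31)=6842, p(32)=8349, p(33)=10143, p(34)=12310, p(35)=14883, p(36)=17977, p(37)=21637, p(38)=26015, p(39)=31185, p(40)=37338, p(41)=44583, p(42)=53174, p(43)=63261, p(44)=75175, p(45)=89134, p(46)=105558, p(47)=124754, p(48)=147273, p(49)=173525, p(50)=204226, p(51)=239943, p(52)=281589, p(53)=329931, p(54)=386155, p(55)=451276, p(56)=526823, p(57)=614154, p(58)=715220, p(59)=831820, p(60)=966467, p(61)=1121505, p(62)=1300156, p(63)=1505499, p(64)=1741630, p(65)=2012558, p(66)=2323520, p(67)=2679689, p(68)=3087735, p(69)=3554345, p(70)=4087968, p(71)=4697205, p(72)=5392783, p(73)=6185689, p(74)=7089500, p(75)=8118264, p(76)=9289091, p(77)=10619863, p(78)=12132164, p(79)=13848650, p(80)=15796476, p(81)=18004327, p(82)=20506255, p(83)=23338469, p(84)=26543660, p(85)=30167357, p(86)=34262962, p(87)=38887673, p(88)=44108109, p(89)=49995925, p(90)=56634173, p(91)=64112359, p(92)=72533807, p(93)=82010177, p(94)=92669720, p(95)=104651419, p(96)=118114304, p(97)=133230930, p(98)=150198136, p(99)=169229875, p(100)=190569292, p(101)=214481126, p(102)=241265379, p(103)=271248950, p(104)=304801365, p(105)=342325709, p(106)=384276336, p(107)=431149389, p(108)=483502844, p(109)=541946240, p(110)=607163746, p(111)=679903203, p(112)=761002156, p(113)=851376628, p(114)=952050665, p(115)=1064144451, p(116)=1188908248, p(117)=1327710076, p(118)=1482074143, p(119)=1653668665, p(120)=1844349560, p(121)=2056148051, p(122)=2291320912, p(123)=2552338241, p(124)=2841940500, p(125)=3163127352, p(126)=3519222692, p(127)=3913864295, p(128)=4351078600, p(129)=4835271870, p(130)=5371315400, p(131)=5964539504, p(132)=6620830889, p(133)=7346629512, p(134)=8149040695, p(135)=9035836076, p(136)=10015581680, p(137)=11097645016, p(138)=12292341831, p(139)=13610949895, p(140)=15065878135, p(141)=16670689208, p(142)=18440293320, p(143)=20390982757, p(144)=22540654445, p(145)=24908858009, p(146)=27517052599, p(147)=30388671978, p(148)=33549419497, p(149)=37027355200, p(150)=40853235313, p(151)=45060624582, p(152)=49686288421, p(153)=54770336324, p(154)=60356673280, p(155)=66493182097, p(156)=73232243759, p(157)=80630964769, p(158)=88751778802, p(159)=97662728555, p(160)=107438159466, p(161)=118159068427, p(162)=129913904637, p(163)=142798995930, p(164)=156919475295, p(165)=172389800255, p(166)=189334822579, p(167)=207890420102, p(168)=228204732751, p(169)=250438925115, p(170)=274768617130, p(171)=301384802048, p(172)=330495499613, p(173)=362326859895, p(174)=397125074750, p(175)=435157697830, p(176)=476715857290, p(177)=522115831195, p(178)=571701605655, p(179)=625846753120, p(180)=684957390936, p(181)=749474411781, p(182)=819876908323, p(183)=896684817527, p(184)=980462880430, p(185)=1071823774337, p(186)=1171432692373, p(187)=1280011042268, p(188)=1398341745571, p(189)=1527273599625, p(190)=1667727404093, p(191)=1820701100652.
Final step: p(192) = p(191) + p(190) - p(187) - p(185) + p(180) + p(177) - p(170) - p(166) + p(157) + p(152) - p(141) - p(135) + p(122) + p(115) - p(100) - p(92) + p(75) + p(66) - p(47) - p(37) + p(16) + p(5)
= 1820701100652 + 1667727404093 - 1280011042268 - 1071823774337 + 684957390936 + 522115831195 - 274768617130 - 189334822579 + 80630964769 + 49686288421 - 16670689208 - 9035836076 + 2291320912 + 1064144451 - 190569292 - 72533807 + 8118264 + 2323520 - 124754 - 21637 + 231 + 7
= 1987276856363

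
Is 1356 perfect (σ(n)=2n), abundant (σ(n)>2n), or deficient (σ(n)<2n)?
abundant

Proper divisors of 1356: sum = 1 + 2 + 3 + 4 + 6 + 12 + 113 + 226 + 339 + 452 + 678 = 1836
Since 1836 > 1356, 1356 is abundant.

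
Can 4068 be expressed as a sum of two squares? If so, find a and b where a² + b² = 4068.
42² + 48² (a=42, b=48)

Factorization: 4068 = 2^2 × 3^2 × 113
By Fermat: n is sum of two squares iff every prime p ≡ 3 (mod 4) appears to even power.
All primes ≡ 3 (mod 4) appear to even power.
Search a = 0, 1, 2, … for 4068 - a² a perfect square: first hit at a = 42: 4068 - 1764 = 2304 = 48².
4068 = 42² + 48² = 1764 + 2304 ✓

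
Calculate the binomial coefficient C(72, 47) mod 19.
5

Using Lucas' theorem:
Write n=72 and k=47 in base 19:
n in base 19: [3, 15]
k in base 19: [2, 9]
C(72,47) mod 19 = ∏ C(n_i, k_i) mod 19
Digit binomials (mod 19): C(3,2) = 3; C(15,9) = 5005 ≡ 8
Product: 3 × 8 = 24 ≡ 5 (mod 19)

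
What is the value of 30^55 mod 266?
30

Repeated squaring. Binary of 55 = 110111.
30^1 ≡ 30 (mod 266); 30^2 ≡ 102 (mod 266); 30^4 ≡ 30 (mod 266); 30^8 ≡ 102 (mod 266); 30^16 ≡ 30 (mod 266); 30^32 ≡ 102 (mod 266)
30^55 = 30^1 × 30^2 × 30^4 × 30^16 × 30^32 ≡ 30 (mod 266)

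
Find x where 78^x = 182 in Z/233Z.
12

Baby-step giant-step with step n = ⌈√233⌉ = 16.
Baby steps 78^j mod 233 (j:value) for j=0..15: 0:1, 1:78, 2:26, 3:164, 4:210, 5:70, 6:101, 7:189, 8:63, 9:21, 10:7, 11:80, 12:182, 13:216, 14:72, 15:24.
h = 182 is already in the table at j=12, so x = 12.
Check: 78^12 ≡ 182 (mod 233).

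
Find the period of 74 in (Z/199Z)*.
22

199 is prime, so ord(74) divides φ(199) = 198.
Divisors of 198: 1, 2, 3, 6, 9, 11, 18, 22, 33, 66, 99, 198.
Repeated squaring: 74^1 ≡ 74, 74^2 ≡ 103, 74^4 ≡ 62, 74^8 ≡ 63, 74^16 ≡ 188, 74^32 ≡ 121, 74^64 ≡ 114, 74^128 ≡ 61 (mod 199).
Test 74^d mod 199 for each divisor d in increasing order:
74^1 ≡ 74
74^2 ≡ 103
74^3 = 74^2·74^1 ≡ 60
74^6 = 74^4·74^2 ≡ 18
74^9 = 74^8·74^1 ≡ 85
74^11 = 74^8·74^2·74^1 ≡ 198
74^18 = 74^16·74^2 ≡ 61
74^22 = 74^16·74^4·74^2 ≡ 1  ← first divisor giving 1
The order is 22.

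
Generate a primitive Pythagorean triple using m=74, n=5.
(5451, 740, 5501)

Euclid's formula: a = m² - n², b = 2mn, c = m² + n²
m = 74, n = 5
a = 74² - 5² = 5476 - 25 = 5451
b = 2 × 74 × 5 = 740
c = 74² + 5² = 5476 + 25 = 5501
Verification: 5451² + 740² = 29713401 + 547600 = 30261001 = 5501² ✓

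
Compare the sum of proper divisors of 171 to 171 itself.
deficient

Proper divisors of 171: sum = 1 + 3 + 9 + 19 + 57 = 89
Since 89 < 171, 171 is deficient.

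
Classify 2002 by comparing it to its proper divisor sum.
abundant

Proper divisors of 2002: sum = 1 + 2 + 7 + 11 + 13 + 14 + 22 + 26 + 77 + 91 + 143 + 154 + 182 + 286 + 1001 = 2030
Since 2030 > 2002, 2002 is abundant.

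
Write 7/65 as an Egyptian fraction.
1/10 + 1/130

Greedy algorithm:
7/65: ceiling(65/7) = 10, use 1/10
1/130: ceiling(130/1) = 130, use 1/130
Result: 7/65 = 1/10 + 1/130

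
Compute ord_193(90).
192

193 is prime, so ord(90) divides φ(193) = 192.
Divisors of 192: 1, 2, 3, 4, 6, 8, 12, 16, 24, 32, 48, 64, 96, 192.
Repeated squaring: 90^1 ≡ 90, 90^2 ≡ 187, 90^4 ≡ 36, 90^8 ≡ 138, 90^16 ≡ 130, 90^32 ≡ 109, 90^64 ≡ 108, 90^128 ≡ 84 (mod 193).
Test 90^d mod 193 for each divisor d in increasing order:
90^1 ≡ 90
90^2 ≡ 187
90^3 = 90^2·90^1 ≡ 39
90^4 ≡ 36
90^6 = 90^4·90^2 ≡ 170
90^8 ≡ 138
90^12 = 90^8·90^4 ≡ 143
90^16 ≡ 130
90^24 = 90^16·90^8 ≡ 184
90^32 ≡ 109
90^48 = 90^32·90^16 ≡ 81
90^64 ≡ 108
90^96 = 90^64·90^32 ≡ 192
90^192 = 90^128·90^64 ≡ 1  ← first divisor giving 1
The order is 192.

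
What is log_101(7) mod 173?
145

Baby-step giant-step with step n = ⌈√173⌉ = 14.
Baby steps 101^j mod 173 (j:value) for j=0..13: 0:1, 1:101, 2:167, 3:86, 4:36, 5:3, 6:130, 7:155, 8:85, 9:108, 10:9, 11:44, 12:119, 13:82.
Giant-step multiplier: 101^(-14) ≡ 101^(172-14) = 101^158 ≡ 55 (mod 173).
Giant steps γ_i = 7·55^i mod 173: γ_0=7, γ_1=39, γ_2=69, γ_3=162, γ_4=87, γ_5=114, γ_6=42, γ_7=61, γ_8=68, γ_9=107, γ_10=3 (in table at j=5).
x = i·n + j = 10·14 + 5 = 145.
Check: 101^145 ≡ 7 (mod 173).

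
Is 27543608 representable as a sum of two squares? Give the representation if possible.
Not possible

Factorization: 27543608 = 2^3 × 151^3
By Fermat: n is sum of two squares iff every prime p ≡ 3 (mod 4) appears to even power.
Prime(s) ≡ 3 (mod 4) with odd exponent: [(151, 3)]
Therefore 27543608 cannot be expressed as a² + b².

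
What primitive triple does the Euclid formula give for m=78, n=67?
(1595, 10452, 10573)

Euclid's formula: a = m² - n², b = 2mn, c = m² + n²
m = 78, n = 67
a = 78² - 67² = 6084 - 4489 = 1595
b = 2 × 78 × 67 = 10452
c = 78² + 67² = 6084 + 4489 = 10573
Verification: 1595² + 10452² = 2544025 + 109244304 = 111788329 = 10573² ✓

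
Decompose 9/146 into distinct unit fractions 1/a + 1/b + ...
1/17 + 1/355 + 1/293704 + 1/129392765720

Greedy algorithm:
9/146: ceiling(146/9) = 17, use 1/17
7/2482: ceiling(2482/7) = 355, use 1/355
3/881110: ceiling(881110/3) = 293704, use 1/293704
1/129392765720: ceiling(129392765720/1) = 129392765720, use 1/129392765720
Result: 9/146 = 1/17 + 1/355 + 1/293704 + 1/129392765720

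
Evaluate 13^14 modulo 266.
43

Repeated squaring. Binary of 14 = 1110.
13^1 ≡ 13 (mod 266); 13^2 ≡ 169 (mod 266); 13^4 ≡ 99 (mod 266); 13^8 ≡ 225 (mod 266)
13^14 = 13^2 × 13^4 × 13^8 ≡ 43 (mod 266)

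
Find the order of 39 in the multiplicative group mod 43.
14

43 is prime, so ord(39) divides φ(43) = 42.
Divisors of 42: 1, 2, 3, 6, 7, 14, 21, 42.
Repeated squaring: 39^1 ≡ 39, 39^2 ≡ 16, 39^4 ≡ 41, 39^8 ≡ 4, 39^16 ≡ 16, 39^32 ≡ 41 (mod 43).
Test 39^d mod 43 for each divisor d in increasing order:
39^1 ≡ 39
39^2 ≡ 16
39^3 = 39^2·39^1 ≡ 22
39^6 = 39^4·39^2 ≡ 11
39^7 = 39^4·39^2·39^1 ≡ 42
39^14 = 39^8·39^4·39^2 ≡ 1  ← first divisor giving 1
The order is 14.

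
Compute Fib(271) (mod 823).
688

Matrix identity: Q^n = [[F_(n+1), F_n], [F_n, F_(n-1)]] with Q = [[1,1],[1,0]].
n = 271 = 100001111₂. Square-and-multiply, entries mod 823:
Q^1 = [[1,1],[1,0]]
Q^2 = (Q^1)² = [[2,1],[1,1]]
Q^4 = (Q^2)² = [[5,3],[3,2]]
Q^8 = (Q^4)² = [[34,21],[21,13]]
Q^16 = (Q^8)² = [[774,164],[164,610]]
Q^33 = (Q^16)²·Q = [[320,492],[492,651]]
Q^67 = (Q^33)²·Q = [[19,450],[450,392]]
Q^135 = (Q^67)²·Q = [[178,403],[403,598]]
Q^271 = (Q^135)²·Q = [[676,688],[688,811]]
F_271 mod 823 = Q^271[0][1] = 688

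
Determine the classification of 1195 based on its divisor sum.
deficient

Proper divisors of 1195: sum = 1 + 5 + 239 = 245
Since 245 < 1195, 1195 is deficient.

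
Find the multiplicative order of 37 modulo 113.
112

113 is prime, so ord(37) divides φ(113) = 112.
Divisors of 112: 1, 2, 4, 7, 8, 14, 16, 28, 56, 112.
Repeated squaring: 37^1 ≡ 37, 37^2 ≡ 13, 37^4 ≡ 56, 37^8 ≡ 85, 37^16 ≡ 106, 37^32 ≡ 49, 37^64 ≡ 28 (mod 113).
Test 37^d mod 113 for each divisor d in increasing order:
37^1 ≡ 37
37^2 ≡ 13
37^4 ≡ 56
37^7 = 37^4·37^2·37^1 ≡ 42
37^8 ≡ 85
37^14 = 37^8·37^4·37^2 ≡ 69
37^16 ≡ 106
37^28 = 37^16·37^8·37^4 ≡ 15
37^56 = 37^32·37^16·37^8 ≡ 112
37^112 = 37^64·37^32·37^16 ≡ 1  ← first divisor giving 1
The order is 112.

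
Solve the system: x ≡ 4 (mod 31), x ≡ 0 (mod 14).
252

Using Chinese Remainder Theorem:
M = 31 × 14 = 434
M1 = 14, M2 = 31
y1 = 14^(-1) mod 31 = 20
y2 = 31^(-1) mod 14 = 5
x = (4×14×20 + 0×31×5) mod 434 = 252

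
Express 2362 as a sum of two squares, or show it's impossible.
29² + 39² (a=29, b=39)

Factorization: 2362 = 2 × 1181
By Fermat: n is sum of two squares iff every prime p ≡ 3 (mod 4) appears to even power.
All primes ≡ 3 (mod 4) appear to even power.
Search a = 0, 1, 2, … for 2362 - a² a perfect square: first hit at a = 29: 2362 - 841 = 1521 = 39².
2362 = 29² + 39² = 841 + 1521 ✓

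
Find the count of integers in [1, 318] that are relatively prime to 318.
104

318 = 2 × 3 × 53
φ(n) = n × ∏(1 - 1/p) for each prime p dividing n
φ(318) = 318 × (1 - 1/2) × (1 - 1/3) × (1 - 1/53) = 104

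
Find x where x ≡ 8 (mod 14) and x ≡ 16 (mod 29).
190

Using Chinese Remainder Theorem:
M = 14 × 29 = 406
M1 = 29, M2 = 14
y1 = 29^(-1) mod 14 = 1
y2 = 14^(-1) mod 29 = 27
x = (8×29×1 + 16×14×27) mod 406 = 190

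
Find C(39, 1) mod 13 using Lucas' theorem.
0

Using Lucas' theorem:
Write n=39 and k=1 in base 13:
n in base 13: [3, 0]
k in base 13: [0, 1]
C(39,1) mod 13 = ∏ C(n_i, k_i) mod 13
Digit binomials (mod 13): C(3,0) = 1; C(0,1) = 0 (k_i > n_i)
Product: 1 × 0 = 0 ≡ 0 (mod 13)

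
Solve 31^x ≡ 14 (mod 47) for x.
32

Baby-step giant-step with step n = ⌈√47⌉ = 7.
Baby steps 31^j mod 47 (j:value) for j=0..6: 0:1, 1:31, 2:21, 3:40, 4:18, 5:41, 6:2.
Giant-step multiplier: 31^(-7) ≡ 31^(46-7) = 31^39 ≡ 22 (mod 47).
Giant steps γ_i = 14·22^i mod 47: γ_0=14, γ_1=26, γ_2=8, γ_3=35, γ_4=18 (in table at j=4).
x = i·n + j = 4·7 + 4 = 32.
Check: 31^32 ≡ 14 (mod 47).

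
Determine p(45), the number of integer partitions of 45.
89134

p(n) counts ways to write n as a sum of positive integers (order ignored).
Euler's pentagonal recurrence: p(k) = p(k-1) + p(k-2) - p(k-5) - p(k-7) + p(k-12) + p(k-15) - ... (offsets j(3j∓1)/2, signs ++--, p(0)=1, p(<0)=0).
DP table for k = 0..44: p(0)=1, p(1)=1, p(2)=2, p(3)=3, p(4)=5, p(5)=7, p(6)=11, p(7)=15, p(8)=22, p(9)=30, p(10)=42, p(11)=56, p(12)=77, p(13)=101, p(14)=135, p(15)=176, p(16)=231, p(17)=297, p(18)=385, p(19)=490, p(20)=627, p(21)=792, p(22)=1002, p(23)=1255, p(24)=1575, p(25)=1958, p(26)=2436, p(27)=3010, p(28)=3718, p(29)=4565, p(30)=5604, p(31)=6842, p(32)=8349, p(33)=10143, p(34)=12310, p(35)=14883, p(36)=17977, p(37)=21637, p(38)=26015, p(39)=31185, p(40)=37338, p(41)=44583, p(42)=53174, p(43)=63261, p(44)=75175.
Final step: p(45) = p(44) + p(43) - p(40) - p(38) + p(33) + p(30) - p(23) - p(19) + p(10) + p(5)
= 75175 + 63261 - 37338 - 26015 + 10143 + 5604 - 1255 - 490 + 42 + 7
= 89134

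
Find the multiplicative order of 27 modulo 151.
50

151 is prime, so ord(27) divides φ(151) = 150.
Divisors of 150: 1, 2, 3, 5, 6, 10, 15, 25, 30, 50, 75, 150.
Repeated squaring: 27^1 ≡ 27, 27^2 ≡ 125, 27^4 ≡ 72, 27^8 ≡ 50, 27^16 ≡ 84, 27^32 ≡ 110, 27^64 ≡ 20, 27^128 ≡ 98 (mod 151).
Test 27^d mod 151 for each divisor d in increasing order:
27^1 ≡ 27
27^2 ≡ 125
27^3 = 27^2·27^1 ≡ 53
27^5 = 27^4·27^1 ≡ 132
27^6 = 27^4·27^2 ≡ 91
27^10 = 27^8·27^2 ≡ 59
27^15 = 27^8·27^4·27^2·27^1 ≡ 87
27^25 = 27^16·27^8·27^1 ≡ 150
27^30 = 27^16·27^8·27^4·27^2 ≡ 19
27^50 = 27^32·27^16·27^2 ≡ 1  ← first divisor giving 1
The order is 50.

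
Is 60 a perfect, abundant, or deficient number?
abundant

Proper divisors of 60: sum = 1 + 2 + 3 + 4 + 5 + 6 + 10 + 12 + 15 + 20 + 30 = 108
Since 108 > 60, 60 is abundant.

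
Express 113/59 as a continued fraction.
[1; 1, 10, 1, 4]

Euclidean algorithm steps:
113 = 1 × 59 + 54
59 = 1 × 54 + 5
54 = 10 × 5 + 4
5 = 1 × 4 + 1
4 = 4 × 1 + 0
Continued fraction: [1; 1, 10, 1, 4]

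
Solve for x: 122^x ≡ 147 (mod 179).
72

Baby-step giant-step with step n = ⌈√179⌉ = 14.
Baby steps 122^j mod 179 (j:value) for j=0..13: 0:1, 1:122, 2:27, 3:72, 4:13, 5:154, 6:172, 7:41, 8:169, 9:33, 10:88, 11:175, 12:49, 13:71.
Giant-step multiplier: 122^(-14) ≡ 122^(178-14) = 122^164 ≡ 156 (mod 179).
Giant steps γ_i = 147·156^i mod 179: γ_0=147, γ_1=20, γ_2=77, γ_3=19, γ_4=100, γ_5=27 (in table at j=2).
x = i·n + j = 5·14 + 2 = 72.
Check: 122^72 ≡ 147 (mod 179).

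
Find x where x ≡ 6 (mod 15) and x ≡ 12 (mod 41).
381

Using Chinese Remainder Theorem:
M = 15 × 41 = 615
M1 = 41, M2 = 15
y1 = 41^(-1) mod 15 = 11
y2 = 15^(-1) mod 41 = 11
x = (6×41×11 + 12×15×11) mod 615 = 381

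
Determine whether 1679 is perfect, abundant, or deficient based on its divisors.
deficient

Proper divisors of 1679: sum = 1 + 23 + 73 = 97
Since 97 < 1679, 1679 is deficient.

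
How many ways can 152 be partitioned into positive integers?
49686288421

p(n) counts ways to write n as a sum of positive integers (order ignored).
Euler's pentagonal recurrence: p(k) = p(k-1) + p(k-2) - p(k-5) - p(k-7) + p(k-12) + p(k-15) - ... (offsets j(3j∓1)/2, signs ++--, p(0)=1, p(<0)=0).
DP table for k = 0..151: p(0)=1, p(1)=1, p(2)=2, p(3)=3, p(4)=5, p(5)=7, p(6)=11, p(7)=15, p(8)=22, p(9)=30, p(10)=42, p(11)=56, p(12)=77, p(13)=101, p(14)=135, p(15)=176, p(16)=231, p(17)=297, p(18)=385, p(19)=490, p(20)=627, p(21)=792, p(22)=1002, p(23)=1255, p(24)=1575, p(25)=1958, p(26)=2436, p(27)=3010, p(28)=3718, p(29)=4565, p(30)=5604, p(31)=6842, p(32)=8349, p(33)=10143, p(34)=12310, p(35)=14883, p(36)=17977, p(37)=21637, p(38)=26015, p(39)=31185, p(40)=37338, p(41)=44583, p(42)=53174, p(43)=63261, p(44)=75175, p(45)=89134, p(46)=105558, p(47)=124754, p(48)=147273, p(49)=173525, p(50)=204226, p(51)=239943, p(52)=281589, p(53)=329931, p(54)=386155, p(55)=451276, p(56)=526823, p(57)=614154, p(58)=715220, p(59)=831820, p(60)=966467, p(61)=1121505, p(62)=1300156, p(63)=1505499, p(64)=1741630, p(65)=2012558, p(66)=2323520, p(67)=2679689, p(68)=3087735, p(69)=3554345, p(70)=4087968, p(71)=4697205, p(72)=5392783, p(73)=6185689, p(74)=7089500, p(75)=8118264, p(76)=9289091, p(77)=10619863, p(78)=12132164, p(79)=13848650, p(80)=15796476, p(81)=18004327, p(82)=20506255, p(83)=23338469, p(84)=26543660, p(85)=30167357, p(86)=34262962, p(87)=38887673, p(88)=44108109, p(89)=49995925, p(90)=56634173, p(91)=64112359, p(92)=72533807, p(93)=82010177, p(94)=92669720, p(95)=104651419, p(96)=118114304, p(97)=133230930, p(98)=150198136, p(99)=169229875, p(100)=190569292, p(101)=214481126, p(102)=241265379, p(103)=271248950, p(104)=304801365, p(105)=342325709, p(106)=384276336, p(107)=431149389, p(108)=483502844, p(109)=541946240, p(110)=607163746, p(111)=679903203, p(112)=761002156, p(113)=851376628, p(114)=952050665, p(115)=1064144451, p(116)=1188908248, p(117)=1327710076, p(118)=1482074143, p(119)=1653668665, p(120)=1844349560, p(121)=2056148051, p(122)=2291320912, p(123)=2552338241, p(124)=2841940500, p(125)=3163127352, p(126)=3519222692, p(127)=3913864295, p(128)=4351078600, p(129)=4835271870, p(130)=5371315400, p(131)=5964539504, p(132)=6620830889, p(133)=7346629512, p(134)=8149040695, p(135)=9035836076, p(136)=10015581680, p(137)=11097645016, p(138)=12292341831, p(139)=13610949895, p(140)=15065878135, p(141)=16670689208, p(142)=18440293320, p(143)=20390982757, p(144)=22540654445, p(145)=24908858009, p(146)=27517052599, p(147)=30388671978, p(148)=33549419497, p(149)=37027355200, p(150)=40853235313, p(151)=45060624582.
Final step: p(152) = p(151) + p(150) - p(147) - p(145) + p(140) + p(137) - p(130) - p(126) + p(117) + p(112) - p(101) - p(95) + p(82) + p(75) - p(60) - p(52) + p(35) + p(26) - p(7)
= 45060624582 + 40853235313 - 30388671978 - 24908858009 + 15065878135 + 11097645016 - 5371315400 - 3519222692 + 1327710076 + 761002156 - 214481126 - 104651419 + 20506255 + 8118264 - 966467 - 281589 + 14883 + 2436 - 15
= 49686288421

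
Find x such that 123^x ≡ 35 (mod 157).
112

Baby-step giant-step with step n = ⌈√157⌉ = 13.
Baby steps 123^j mod 157 (j:value) for j=0..12: 0:1, 1:123, 2:57, 3:103, 4:109, 5:62, 6:90, 7:80, 8:106, 9:7, 10:76, 11:85, 12:93.
Giant-step multiplier: 123^(-13) ≡ 123^(156-13) = 123^143 ≡ 107 (mod 157).
Giant steps γ_i = 35·107^i mod 157: γ_0=35, γ_1=134, γ_2=51, γ_3=119, γ_4=16, γ_5=142, γ_6=122, γ_7=23, γ_8=106 (in table at j=8).
x = i·n + j = 8·13 + 8 = 112.
Check: 123^112 ≡ 35 (mod 157).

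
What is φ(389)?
388

389 = 389
φ(n) = n × ∏(1 - 1/p) for each prime p dividing n
φ(389) = 389 × (1 - 1/389) = 388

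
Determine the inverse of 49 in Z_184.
169

gcd(49, 184) = 1, so the inverse exists.
Extended Euclidean algorithm on (184, 49):
184 = 3 × 49 + 37  ⟹  37 = (1)·184 + (-3)·49
49 = 1 × 37 + 12  ⟹  12 = (-1)·184 + (4)·49
37 = 3 × 12 + 1  ⟹  1 = (4)·184 + (-15)·49
So (-15)·49 ≡ 1 (mod 184), i.e. 49^(-1) ≡ -15 ≡ 169 (mod 184).
Check: 49 × 169 = 8281 ≡ 1 (mod 184)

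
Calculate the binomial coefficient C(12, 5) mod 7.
1

Using Lucas' theorem:
Write n=12 and k=5 in base 7:
n in base 7: [1, 5]
k in base 7: [0, 5]
C(12,5) mod 7 = ∏ C(n_i, k_i) mod 7
Digit binomials (mod 7): C(1,0) = 1; C(5,5) = 1
Product: 1 × 1 = 1 ≡ 1 (mod 7)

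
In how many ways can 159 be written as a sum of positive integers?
97662728555

p(n) counts ways to write n as a sum of positive integers (order ignored).
Euler's pentagonal recurrence: p(k) = p(k-1) + p(k-2) - p(k-5) - p(k-7) + p(k-12) + p(k-15) - ... (offsets j(3j∓1)/2, signs ++--, p(0)=1, p(<0)=0).
DP table for k = 0..158: p(0)=1, p(1)=1, p(2)=2, p(3)=3, p(4)=5, p(5)=7, p(6)=11, p(7)=15, p(8)=22, p(9)=30, p(10)=42, p(11)=56, p(12)=77, p(13)=101, p(14)=135, p(15)=176, p(16)=231, p(17)=297, p(18)=385, p(19)=490, p(20)=627, p(21)=792, p(22)=1002, p(23)=1255, p(24)=1575, p(25)=1958, p(26)=2436, p(27)=3010, p(28)=3718, p(29)=4565, p(30)=5604, p(31)=6842, p(32)=8349, p(33)=10143, p(34)=12310, p(35)=14883, p(36)=17977, p(37)=21637, p(38)=26015, p(39)=31185, p(40)=37338, p(41)=44583, p(42)=53174, p(43)=63261, p(44)=75175, p(45)=89134, p(46)=105558, p(47)=124754, p(48)=147273, p(49)=173525, p(50)=204226, p(51)=239943, p(52)=281589, p(53)=329931, p(54)=386155, p(55)=451276, p(56)=526823, p(57)=614154, p(58)=715220, p(59)=831820, p(60)=966467, p(61)=1121505, p(62)=1300156, p(63)=1505499, p(64)=1741630, p(65)=2012558, p(66)=2323520, p(67)=2679689, p(68)=3087735, p(69)=3554345, p(70)=4087968, p(71)=4697205, p(72)=5392783, p(73)=6185689, p(74)=7089500, p(75)=8118264, p(76)=9289091, p(77)=10619863, p(78)=12132164, p(79)=13848650, p(80)=15796476, p(81)=18004327, p(82)=20506255, p(83)=23338469, p(84)=26543660, p(85)=30167357, p(86)=34262962, p(87)=38887673, p(88)=44108109, p(89)=49995925, p(90)=56634173, p(91)=64112359, p(92)=72533807, p(93)=82010177, p(94)=92669720, p(95)=104651419, p(96)=118114304, p(97)=133230930, p(98)=150198136, p(99)=169229875, p(100)=190569292, p(101)=214481126, p(102)=241265379, p(103)=271248950, p(104)=304801365, p(105)=342325709, p(106)=384276336, p(107)=431149389, p(108)=483502844, p(109)=541946240, p(110)=607163746, p(111)=679903203, p(112)=761002156, p(113)=851376628, p(114)=952050665, p(115)=1064144451, p(116)=1188908248, p(117)=1327710076, p(118)=1482074143, p(119)=1653668665, p(120)=1844349560, p(121)=2056148051, p(122)=2291320912, p(123)=2552338241, p(124)=2841940500, p(125)=3163127352, p(126)=3519222692, p(127)=3913864295, p(128)=4351078600, p(129)=4835271870, p(130)=5371315400, p(131)=5964539504, p(132)=6620830889, p(133)=7346629512, p(134)=8149040695, p(135)=9035836076, p(136)=10015581680, p(137)=11097645016, p(138)=12292341831, p(139)=13610949895, p(140)=15065878135, p(141)=16670689208, p(142)=18440293320, p(143)=20390982757, p(144)=22540654445, p(145)=24908858009, p(146)=27517052599, p(147)=30388671978, p(148)=33549419497, p(149)=37027355200, p(150)=40853235313, p(151)=45060624582, p(152)=49686288421, p(153)=54770336324, p(154)=60356673280, p(155)=66493182097, p(156)=73232243759, p(157)=80630964769, p(158)=88751778802.
Final step: p(159) = p(158) + p(157) - p(154) - p(152) + p(147) + p(144) - p(137) - p(133) + p(124) + p(119) - p(108) - p(102) + p(89) + p(82) - p(67) - p(59) + p(42) + p(33) - p(14) - p(4)
= 88751778802 + 80630964769 - 60356673280 - 49686288421 + 30388671978 + 22540654445 - 11097645016 - 7346629512 + 2841940500 + 1653668665 - 483502844 - 241265379 + 49995925 + 20506255 - 2679689 - 831820 + 53174 + 10143 - 135 - 5
= 97662728555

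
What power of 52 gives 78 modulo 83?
32

Baby-step giant-step with step n = ⌈√83⌉ = 10.
Baby steps 52^j mod 83 (j:value) for j=0..9: 0:1, 1:52, 2:48, 3:6, 4:63, 5:39, 6:36, 7:46, 8:68, 9:50.
Giant-step multiplier: 52^(-10) ≡ 52^(82-10) = 52^72 ≡ 40 (mod 83).
Giant steps γ_i = 78·40^i mod 83: γ_0=78, γ_1=49, γ_2=51, γ_3=48 (in table at j=2).
x = i·n + j = 3·10 + 2 = 32.
Check: 52^32 ≡ 78 (mod 83).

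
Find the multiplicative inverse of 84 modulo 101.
95

gcd(84, 101) = 1, so the inverse exists.
Extended Euclidean algorithm on (101, 84):
101 = 1 × 84 + 17  ⟹  17 = (1)·101 + (-1)·84
84 = 4 × 17 + 16  ⟹  16 = (-4)·101 + (5)·84
17 = 1 × 16 + 1  ⟹  1 = (5)·101 + (-6)·84
So (-6)·84 ≡ 1 (mod 101), i.e. 84^(-1) ≡ -6 ≡ 95 (mod 101).
Check: 84 × 95 = 7980 ≡ 1 (mod 101)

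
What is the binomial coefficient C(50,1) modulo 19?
12

Using Lucas' theorem:
Write n=50 and k=1 in base 19:
n in base 19: [2, 12]
k in base 19: [0, 1]
C(50,1) mod 19 = ∏ C(n_i, k_i) mod 19
Digit binomials (mod 19): C(2,0) = 1; C(12,1) = 12
Product: 1 × 12 = 12 ≡ 12 (mod 19)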